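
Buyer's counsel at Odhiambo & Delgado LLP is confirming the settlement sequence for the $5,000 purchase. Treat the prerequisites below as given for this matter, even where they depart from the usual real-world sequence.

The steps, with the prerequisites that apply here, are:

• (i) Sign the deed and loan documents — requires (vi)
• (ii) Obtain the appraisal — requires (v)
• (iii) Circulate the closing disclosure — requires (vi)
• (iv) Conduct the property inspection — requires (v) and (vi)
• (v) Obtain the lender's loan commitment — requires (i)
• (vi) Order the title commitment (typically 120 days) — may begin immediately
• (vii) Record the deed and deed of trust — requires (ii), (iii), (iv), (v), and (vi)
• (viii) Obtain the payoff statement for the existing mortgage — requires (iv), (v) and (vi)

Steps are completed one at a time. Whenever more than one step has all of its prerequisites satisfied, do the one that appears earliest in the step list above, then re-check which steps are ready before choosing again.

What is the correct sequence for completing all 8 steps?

(vi), (i), (iii), (v), (ii), (iv), (vii), (viii)

(vi) is the only step with nothing outstanding, so it goes first.
Ready: (i) and (iii). (i) is listed earlier → (i).
(v) now also ready, so the ready set is {(iii), (v)}; (iii) is listed earlier → (iii).
Next only (v) has its prerequisites met → (v).
Ready: (ii) and (iv). (ii) is listed earlier → (ii).
(iv) is the only step now ready → (iv).
Now (vii) and (viii) have their prerequisites met. (vii) is listed earlier, so (vii) next.
(viii) needed (iv), (v) and (vi), now all done → (viii).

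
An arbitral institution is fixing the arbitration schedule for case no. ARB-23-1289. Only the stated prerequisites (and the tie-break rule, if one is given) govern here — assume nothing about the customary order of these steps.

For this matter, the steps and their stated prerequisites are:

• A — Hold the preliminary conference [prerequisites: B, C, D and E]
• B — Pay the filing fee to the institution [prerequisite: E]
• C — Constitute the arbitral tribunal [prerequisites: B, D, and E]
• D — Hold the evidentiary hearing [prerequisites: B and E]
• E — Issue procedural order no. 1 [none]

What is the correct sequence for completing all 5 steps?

E is the only step with nothing outstanding, so it goes first.
That leaves B as the only ready step → B.
That leaves D as the only ready step → D.
That leaves C as the only ready step → C.
A needed B, C, D and E, now all done → A.

E, B, D, C, A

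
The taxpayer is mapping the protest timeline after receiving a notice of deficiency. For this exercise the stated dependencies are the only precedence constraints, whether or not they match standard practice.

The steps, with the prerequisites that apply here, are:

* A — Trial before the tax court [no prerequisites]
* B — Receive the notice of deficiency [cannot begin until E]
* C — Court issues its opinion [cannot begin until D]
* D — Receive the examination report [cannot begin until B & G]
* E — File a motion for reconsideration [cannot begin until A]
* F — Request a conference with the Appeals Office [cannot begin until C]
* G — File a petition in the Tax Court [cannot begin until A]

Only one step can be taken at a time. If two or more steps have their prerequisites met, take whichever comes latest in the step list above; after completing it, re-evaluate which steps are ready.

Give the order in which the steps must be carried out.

A G E B D C F

A is the only step with nothing outstanding, so it goes first.
Ready: G and E. G is listed later → G.
E needed A, now all done → E.
That leaves B as the only ready step → B.
D needed G and B, now all done → D.
That leaves C as the only ready step → C.
Next only F has its prerequisites met → F.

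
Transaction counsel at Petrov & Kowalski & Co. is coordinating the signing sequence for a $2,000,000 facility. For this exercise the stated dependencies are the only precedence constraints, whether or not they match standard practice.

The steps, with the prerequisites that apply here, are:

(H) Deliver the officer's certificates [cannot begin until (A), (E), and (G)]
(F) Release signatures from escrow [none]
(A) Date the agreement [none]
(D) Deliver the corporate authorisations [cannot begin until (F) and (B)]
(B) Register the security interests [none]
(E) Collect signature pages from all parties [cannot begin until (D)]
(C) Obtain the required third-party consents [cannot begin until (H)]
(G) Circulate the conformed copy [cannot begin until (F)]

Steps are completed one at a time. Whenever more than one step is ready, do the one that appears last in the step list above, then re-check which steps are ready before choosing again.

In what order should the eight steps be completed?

(B), (A), (F), (G), (D), (E), (H), (C)

(B), (A) and (F) have no prerequisites; (B) is listed later, so (B) is first.
Ready: (A) and (F). (A) is listed later → (A).
That leaves (F) as the only ready step → (F).
Now (G) and (D) have their prerequisites met. (G) is listed later, so (G) next.
That leaves (D) as the only ready step → (D).
That leaves (E) as the only ready step → (E).
(H) needed (G), (E) and (A), now all done → (H).
(C) is the only step now ready → (C).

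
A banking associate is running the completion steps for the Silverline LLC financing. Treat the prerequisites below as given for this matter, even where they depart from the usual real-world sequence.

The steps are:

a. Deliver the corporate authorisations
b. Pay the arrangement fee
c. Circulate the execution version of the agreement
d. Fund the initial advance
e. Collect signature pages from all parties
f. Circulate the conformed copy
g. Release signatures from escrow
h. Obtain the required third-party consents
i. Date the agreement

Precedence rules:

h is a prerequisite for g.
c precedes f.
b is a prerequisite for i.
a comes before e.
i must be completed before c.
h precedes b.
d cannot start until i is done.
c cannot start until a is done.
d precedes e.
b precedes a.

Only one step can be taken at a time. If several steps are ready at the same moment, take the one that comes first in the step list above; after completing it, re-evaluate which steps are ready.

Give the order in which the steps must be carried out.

h, b, a, g, i, c, d, e, f

Only h has no prerequisites, so it is first.
Ready: b and g. b is listed earlier → b.
a and i now also ready, so the ready set is {a, g, i}; a is listed earlier → a.
Now g and i have their prerequisites met. g is listed earlier, so g next.
i needed b, now all done → i.
c and d are both available; c is listed earlier → c.
Ready: d and f. d is listed earlier → d.
e and f are both available; e is listed earlier → e.
f needed c, now all done → f.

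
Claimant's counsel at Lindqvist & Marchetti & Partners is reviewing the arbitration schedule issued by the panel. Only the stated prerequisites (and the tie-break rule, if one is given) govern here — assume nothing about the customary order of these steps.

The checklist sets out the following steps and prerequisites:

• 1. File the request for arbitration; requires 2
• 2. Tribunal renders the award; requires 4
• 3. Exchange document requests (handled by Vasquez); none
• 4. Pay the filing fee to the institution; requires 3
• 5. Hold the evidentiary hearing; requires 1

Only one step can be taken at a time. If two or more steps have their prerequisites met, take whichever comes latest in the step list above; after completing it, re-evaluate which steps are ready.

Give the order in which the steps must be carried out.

3, 4, 2, 1, 5

3 is the only step with nothing outstanding, so it goes first.
Next only 4 has its prerequisites met → 4.
2 is the only step now ready → 2.
Next only 1 has its prerequisites met → 1.
5 needed 1, now all done → 5.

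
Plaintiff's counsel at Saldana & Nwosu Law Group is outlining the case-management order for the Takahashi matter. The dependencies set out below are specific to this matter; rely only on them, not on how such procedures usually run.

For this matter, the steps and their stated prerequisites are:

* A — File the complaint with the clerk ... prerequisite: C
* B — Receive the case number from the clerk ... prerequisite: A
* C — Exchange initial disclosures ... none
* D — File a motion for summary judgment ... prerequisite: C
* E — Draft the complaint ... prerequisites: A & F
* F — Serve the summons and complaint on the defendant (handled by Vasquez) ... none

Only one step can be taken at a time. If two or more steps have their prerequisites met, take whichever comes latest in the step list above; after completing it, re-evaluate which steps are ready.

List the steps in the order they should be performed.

F and C have no prerequisites; F is listed later, so F is first.
C is the only step now ready → C.
D and A are both available; D is listed later → D.
A is the only step now ready → A.
Now E and B have their prerequisites met. E is listed later, so E next.
Next only B has its prerequisites met → B.

F, C, D, A, E, B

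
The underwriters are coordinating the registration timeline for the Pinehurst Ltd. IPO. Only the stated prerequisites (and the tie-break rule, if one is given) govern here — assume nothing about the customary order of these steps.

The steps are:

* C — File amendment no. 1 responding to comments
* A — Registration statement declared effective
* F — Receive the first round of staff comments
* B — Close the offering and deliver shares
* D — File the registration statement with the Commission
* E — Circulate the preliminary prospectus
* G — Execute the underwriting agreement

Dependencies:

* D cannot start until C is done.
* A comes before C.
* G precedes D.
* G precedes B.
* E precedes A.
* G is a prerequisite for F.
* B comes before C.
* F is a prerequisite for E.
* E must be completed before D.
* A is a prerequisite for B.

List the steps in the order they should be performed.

G, F, E, A, B, C, D

Only G has no prerequisites, so it is first.
F needed G, now all done → F.
E needed F, now all done → E.
A needed E, now all done → A.
That leaves B as the only ready step → B.
C needed A and B, now all done → C.
D needed C, E and G, now all done → D.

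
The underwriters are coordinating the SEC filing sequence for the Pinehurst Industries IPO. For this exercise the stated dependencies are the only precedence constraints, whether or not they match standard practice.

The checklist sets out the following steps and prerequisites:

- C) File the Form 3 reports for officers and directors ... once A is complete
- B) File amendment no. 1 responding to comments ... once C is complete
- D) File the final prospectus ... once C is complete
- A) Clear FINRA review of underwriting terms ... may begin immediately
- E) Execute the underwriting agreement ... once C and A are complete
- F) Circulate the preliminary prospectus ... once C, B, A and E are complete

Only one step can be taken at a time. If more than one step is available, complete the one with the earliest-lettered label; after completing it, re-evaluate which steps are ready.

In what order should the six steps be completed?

A is the only step with nothing outstanding, so it goes first.
C needed A, now all done → C.
B, D and E are all available; B has the earlier label → B.
Ready: D and E. D has the earlier label → D.
Next only E has its prerequisites met → E.
Next only F has its prerequisites met → F.

A, C, B, D, E, F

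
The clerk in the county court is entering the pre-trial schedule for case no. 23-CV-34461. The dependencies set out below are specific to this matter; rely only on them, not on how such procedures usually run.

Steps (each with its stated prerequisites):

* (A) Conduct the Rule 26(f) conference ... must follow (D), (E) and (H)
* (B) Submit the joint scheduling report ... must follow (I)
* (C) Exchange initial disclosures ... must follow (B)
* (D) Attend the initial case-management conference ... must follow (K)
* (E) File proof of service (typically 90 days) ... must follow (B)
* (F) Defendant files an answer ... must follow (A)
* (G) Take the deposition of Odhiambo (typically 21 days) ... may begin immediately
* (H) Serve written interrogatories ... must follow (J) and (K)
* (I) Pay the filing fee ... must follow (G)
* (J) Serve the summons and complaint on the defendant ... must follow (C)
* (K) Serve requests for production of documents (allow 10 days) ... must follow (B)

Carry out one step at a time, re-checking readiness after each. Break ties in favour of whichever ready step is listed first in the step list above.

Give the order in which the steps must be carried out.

(G) (I) (B) (C) (E) (J) (K) (D) (H) (A) (F)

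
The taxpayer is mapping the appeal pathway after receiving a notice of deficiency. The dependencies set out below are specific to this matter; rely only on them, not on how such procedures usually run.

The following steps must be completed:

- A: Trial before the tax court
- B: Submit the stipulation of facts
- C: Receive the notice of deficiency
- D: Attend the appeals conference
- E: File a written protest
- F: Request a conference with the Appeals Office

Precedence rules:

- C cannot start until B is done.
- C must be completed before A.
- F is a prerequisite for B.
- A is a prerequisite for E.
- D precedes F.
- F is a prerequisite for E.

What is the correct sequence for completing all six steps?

D F B C A E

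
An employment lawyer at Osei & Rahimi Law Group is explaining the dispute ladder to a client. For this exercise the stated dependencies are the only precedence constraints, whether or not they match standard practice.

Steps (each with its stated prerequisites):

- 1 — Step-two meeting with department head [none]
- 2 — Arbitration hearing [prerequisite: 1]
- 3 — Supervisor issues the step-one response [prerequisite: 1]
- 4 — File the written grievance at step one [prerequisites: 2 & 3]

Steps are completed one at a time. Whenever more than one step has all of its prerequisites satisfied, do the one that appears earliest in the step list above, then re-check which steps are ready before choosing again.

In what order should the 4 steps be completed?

1, 2, 3, 4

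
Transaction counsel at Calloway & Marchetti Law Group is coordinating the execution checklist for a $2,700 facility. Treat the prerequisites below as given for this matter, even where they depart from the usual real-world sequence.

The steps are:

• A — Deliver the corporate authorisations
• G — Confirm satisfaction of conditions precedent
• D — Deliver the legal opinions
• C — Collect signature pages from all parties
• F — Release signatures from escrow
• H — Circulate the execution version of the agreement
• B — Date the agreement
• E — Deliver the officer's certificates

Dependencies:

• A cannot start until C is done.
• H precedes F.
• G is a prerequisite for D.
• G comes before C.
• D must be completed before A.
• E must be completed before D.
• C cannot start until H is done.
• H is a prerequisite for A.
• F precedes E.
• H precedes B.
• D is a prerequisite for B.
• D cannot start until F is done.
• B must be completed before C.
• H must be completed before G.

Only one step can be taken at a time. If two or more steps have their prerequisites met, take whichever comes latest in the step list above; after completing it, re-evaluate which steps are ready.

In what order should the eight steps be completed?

H, F, E, G, D, B, C, A

Only H has no prerequisites, so it is first.
Ready: F and G. F is listed later → F.
E now also ready, so the ready set is {E, G}; E is listed later → E.
Next only G has its prerequisites met → G.
D needed E, F and G, now all done → D.
B is the only step now ready → B.
Next only C has its prerequisites met → C.
A needed H, C and D, now all done → A.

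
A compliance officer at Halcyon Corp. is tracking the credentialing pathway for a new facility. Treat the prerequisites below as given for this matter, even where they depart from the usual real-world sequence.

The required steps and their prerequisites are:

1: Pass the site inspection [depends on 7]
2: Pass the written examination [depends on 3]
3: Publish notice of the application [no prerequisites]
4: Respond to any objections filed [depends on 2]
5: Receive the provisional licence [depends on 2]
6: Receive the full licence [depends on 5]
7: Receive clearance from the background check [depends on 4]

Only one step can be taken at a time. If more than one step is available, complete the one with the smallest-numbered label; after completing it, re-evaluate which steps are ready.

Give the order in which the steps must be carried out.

3, 2, 4, 5, 6, 7, 1

3 is the only step with nothing outstanding, so it goes first.
That leaves 2 as the only ready step → 2.
Ready: 4 and 5. 4 has the earlier label → 4.
7 now also ready, so the ready set is {5, 7}; 5 has the earlier label → 5.
6 and 7 are both available; 6 has the earlier label → 6.
7 needed 4, now all done → 7.
1 needed 7, now all done → 1.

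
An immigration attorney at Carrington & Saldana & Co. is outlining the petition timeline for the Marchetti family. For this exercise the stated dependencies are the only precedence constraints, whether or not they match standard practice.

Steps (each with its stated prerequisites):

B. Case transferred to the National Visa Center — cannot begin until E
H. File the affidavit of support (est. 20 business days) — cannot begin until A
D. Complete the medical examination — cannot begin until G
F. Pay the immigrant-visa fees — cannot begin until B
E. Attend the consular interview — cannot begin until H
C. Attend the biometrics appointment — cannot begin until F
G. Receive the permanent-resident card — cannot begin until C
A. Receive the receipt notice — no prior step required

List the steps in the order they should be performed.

A H E B F C G D

A is the only step with nothing outstanding, so it goes first.
Next only H has its prerequisites met → H.
E is the only step now ready → E.
B needed E, now all done → B.
Next only F has its prerequisites met → F.
C is the only step now ready → C.
That leaves G as the only ready step → G.
D is the only step now ready → D.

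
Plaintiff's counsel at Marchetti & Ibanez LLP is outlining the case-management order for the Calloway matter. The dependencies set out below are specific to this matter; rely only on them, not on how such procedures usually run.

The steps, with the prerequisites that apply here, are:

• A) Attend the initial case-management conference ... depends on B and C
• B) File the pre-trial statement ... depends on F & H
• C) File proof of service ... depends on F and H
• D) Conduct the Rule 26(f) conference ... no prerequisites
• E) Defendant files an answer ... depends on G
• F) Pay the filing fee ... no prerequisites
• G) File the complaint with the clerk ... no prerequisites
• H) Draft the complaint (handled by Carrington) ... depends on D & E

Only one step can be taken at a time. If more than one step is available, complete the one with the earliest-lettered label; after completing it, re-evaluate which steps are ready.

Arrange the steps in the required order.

D, F, G, E, H, B, C, A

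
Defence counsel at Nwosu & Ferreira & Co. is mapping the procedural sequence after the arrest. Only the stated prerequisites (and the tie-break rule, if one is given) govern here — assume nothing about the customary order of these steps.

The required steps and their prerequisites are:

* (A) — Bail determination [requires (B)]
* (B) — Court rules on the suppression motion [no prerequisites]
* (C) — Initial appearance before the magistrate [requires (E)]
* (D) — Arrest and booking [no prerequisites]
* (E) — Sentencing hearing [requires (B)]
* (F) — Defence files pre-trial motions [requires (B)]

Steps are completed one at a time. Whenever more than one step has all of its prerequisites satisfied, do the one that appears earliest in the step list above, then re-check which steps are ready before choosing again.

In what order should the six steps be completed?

(B) (A) (D) (E) (C) (F)

(B) and (D) have no prerequisites; (B) is listed earlier, so (B) is first.
(A), (D), (E) and (F) are all available; (A) is listed earlier → (A).
(D), (E) and (F) are all available; (D) is listed earlier → (D).
Now (E) and (F) have their prerequisites met. (E) is listed earlier, so (E) next.
Now (C) and (F) have their prerequisites met. (C) is listed earlier, so (C) next.
(F) is the only step now ready → (F).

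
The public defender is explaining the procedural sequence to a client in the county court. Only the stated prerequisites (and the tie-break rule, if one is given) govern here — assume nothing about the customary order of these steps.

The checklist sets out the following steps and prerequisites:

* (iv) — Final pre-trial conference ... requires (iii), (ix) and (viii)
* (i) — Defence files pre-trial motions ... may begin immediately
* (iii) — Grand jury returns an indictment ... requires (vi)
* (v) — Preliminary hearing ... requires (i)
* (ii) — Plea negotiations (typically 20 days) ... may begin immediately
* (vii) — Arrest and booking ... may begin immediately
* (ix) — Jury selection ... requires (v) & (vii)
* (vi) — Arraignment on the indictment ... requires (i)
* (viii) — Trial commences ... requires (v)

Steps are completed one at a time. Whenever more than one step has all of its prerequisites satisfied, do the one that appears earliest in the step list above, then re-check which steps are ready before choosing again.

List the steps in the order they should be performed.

(i) → (v) → (ii) → (vii) → (ix) → (vi) → (iii) → (viii) → (iv)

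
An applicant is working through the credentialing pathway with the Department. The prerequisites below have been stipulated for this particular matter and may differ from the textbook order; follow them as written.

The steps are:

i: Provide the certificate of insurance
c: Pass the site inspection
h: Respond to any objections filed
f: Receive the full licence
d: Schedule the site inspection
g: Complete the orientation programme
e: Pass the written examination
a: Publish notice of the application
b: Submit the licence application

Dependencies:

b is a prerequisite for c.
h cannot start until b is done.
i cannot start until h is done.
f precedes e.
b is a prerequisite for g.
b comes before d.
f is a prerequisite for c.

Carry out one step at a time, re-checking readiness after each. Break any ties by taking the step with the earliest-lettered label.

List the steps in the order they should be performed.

a b d f c e g h i

a, b and f have no prerequisites; a has the earlier label, so a is first.
b and f are both available; b has the earlier label → b.
Now d, f, g and h have their prerequisites met. d has the earlier label, so d next.
f, g and h are all available; f has the earlier label → f.
c, e, g and h are all available; c has the earlier label → c.
Ready: e, g and h. e has the earlier label → e.
Now g and h have their prerequisites met. g has the earlier label, so g next.
h needed b, now all done → h.
i is the only step now ready → i.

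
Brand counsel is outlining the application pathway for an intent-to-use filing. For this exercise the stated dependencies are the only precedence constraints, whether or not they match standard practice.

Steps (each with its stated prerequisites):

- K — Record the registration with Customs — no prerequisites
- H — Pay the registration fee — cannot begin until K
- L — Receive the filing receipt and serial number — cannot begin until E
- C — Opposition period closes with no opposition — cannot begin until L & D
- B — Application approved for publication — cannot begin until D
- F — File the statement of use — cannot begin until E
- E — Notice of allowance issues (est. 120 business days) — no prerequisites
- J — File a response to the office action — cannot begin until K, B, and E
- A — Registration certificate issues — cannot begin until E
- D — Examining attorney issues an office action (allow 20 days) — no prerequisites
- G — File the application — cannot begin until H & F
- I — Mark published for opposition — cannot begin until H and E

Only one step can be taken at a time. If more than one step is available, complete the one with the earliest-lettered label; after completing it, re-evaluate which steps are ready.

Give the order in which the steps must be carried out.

D, E and K have no prerequisites; D has the earlier label, so D is first.
Ready: B, E and K. B has the earlier label → B.
E and K are both available; E has the earlier label → E.
A, F and L now also ready, so the ready set is {A, F, K, L}; A has the earlier label → A.
Ready: F, K and L. F has the earlier label → F.
K and L are both available; K has the earlier label → K.
H, J and L are all available; H has the earlier label → H.
Now G, I, J and L have their prerequisites met. G has the earlier label, so G next.
Ready: I, J and L. I has the earlier label → I.
J and L are both available; J has the earlier label → J.
L needed E, now all done → L.
C needed D and L, now all done → C.

D, B, E, A, F, K, H, G, I, J, L, C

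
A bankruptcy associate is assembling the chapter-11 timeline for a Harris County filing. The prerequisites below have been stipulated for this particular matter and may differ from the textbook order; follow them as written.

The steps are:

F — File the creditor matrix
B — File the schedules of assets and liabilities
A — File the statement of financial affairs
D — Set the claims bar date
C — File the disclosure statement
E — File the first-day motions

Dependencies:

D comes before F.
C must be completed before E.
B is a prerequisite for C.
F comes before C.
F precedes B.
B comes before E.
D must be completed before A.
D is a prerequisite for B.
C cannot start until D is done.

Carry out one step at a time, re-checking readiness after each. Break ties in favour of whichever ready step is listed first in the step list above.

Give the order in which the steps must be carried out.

D F B A C E

Only D has no prerequisites, so it is first.
Now F and A have their prerequisites met. F is listed earlier, so F next.
Ready: B and A. B is listed earlier → B.
Ready: A and C. A is listed earlier → A.
C needed F, B and D, now all done → C.
E needed B and C, now all done → E.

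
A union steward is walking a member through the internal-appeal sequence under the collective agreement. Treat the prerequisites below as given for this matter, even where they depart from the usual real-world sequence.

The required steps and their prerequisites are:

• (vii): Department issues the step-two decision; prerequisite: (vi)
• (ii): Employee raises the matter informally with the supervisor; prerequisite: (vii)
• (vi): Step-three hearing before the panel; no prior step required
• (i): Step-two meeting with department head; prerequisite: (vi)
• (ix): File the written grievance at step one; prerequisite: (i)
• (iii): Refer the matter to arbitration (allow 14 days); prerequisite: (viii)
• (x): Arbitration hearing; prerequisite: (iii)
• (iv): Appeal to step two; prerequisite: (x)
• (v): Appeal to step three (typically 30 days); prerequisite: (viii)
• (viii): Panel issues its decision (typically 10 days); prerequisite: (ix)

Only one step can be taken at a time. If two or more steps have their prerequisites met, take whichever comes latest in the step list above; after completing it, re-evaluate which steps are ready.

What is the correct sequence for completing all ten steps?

(vi) → (i) → (ix) → (viii) → (v) → (iii) → (x) → (iv) → (vii) → (ii)

Only (vi) has no prerequisites, so it is first.
(i) and (vii) are both available; (i) is listed later → (i).
(ix) now also ready, so the ready set is {(ix), (vii)}; (ix) is listed later → (ix).
Now (viii) and (vii) have their prerequisites met. (viii) is listed later, so (viii) next.
(v), (iii) and (vii) are all available; (v) is listed later → (v).
Now (iii) and (vii) have their prerequisites met. (iii) is listed later, so (iii) next.
(x) now also ready, so the ready set is {(x), (vii)}; (x) is listed later → (x).
(iv) now also ready, so the ready set is {(iv), (vii)}; (iv) is listed later → (iv).
Next only (vii) has its prerequisites met → (vii).
Next only (ii) has its prerequisites met → (ii).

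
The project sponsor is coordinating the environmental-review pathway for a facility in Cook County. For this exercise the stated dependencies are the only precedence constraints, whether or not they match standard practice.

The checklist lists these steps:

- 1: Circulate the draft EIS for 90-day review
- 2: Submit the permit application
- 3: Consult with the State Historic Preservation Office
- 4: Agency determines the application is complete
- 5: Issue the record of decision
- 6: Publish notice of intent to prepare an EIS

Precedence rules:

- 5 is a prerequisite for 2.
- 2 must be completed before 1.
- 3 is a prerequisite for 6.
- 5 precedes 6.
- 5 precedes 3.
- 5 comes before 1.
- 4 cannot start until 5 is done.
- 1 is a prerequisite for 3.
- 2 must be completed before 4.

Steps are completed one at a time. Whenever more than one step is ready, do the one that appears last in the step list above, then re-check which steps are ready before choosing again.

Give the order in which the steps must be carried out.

5 has no prerequisites → 5 first.
2 needed 5, now all done → 2.
Now 4 and 1 have their prerequisites met. 4 is listed later, so 4 next.
1 needed 5 and 2, now all done → 1.
That leaves 3 as the only ready step → 3.
6 is the only step now ready → 6.

5 2 4 1 3 6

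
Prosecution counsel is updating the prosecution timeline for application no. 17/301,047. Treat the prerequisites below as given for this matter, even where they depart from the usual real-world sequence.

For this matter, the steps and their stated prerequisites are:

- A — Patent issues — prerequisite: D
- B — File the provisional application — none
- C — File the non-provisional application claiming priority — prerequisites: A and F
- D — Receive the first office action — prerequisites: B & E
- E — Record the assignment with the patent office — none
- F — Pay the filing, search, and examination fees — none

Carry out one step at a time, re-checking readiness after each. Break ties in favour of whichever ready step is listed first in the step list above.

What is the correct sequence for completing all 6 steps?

B, E, D, A, F, C

B, E and F have no prerequisites; B is listed earlier, so B is first.
E and F are both available; E is listed earlier → E.
Now D and F have their prerequisites met. D is listed earlier, so D next.
A and F are both available; A is listed earlier → A.
That leaves F as the only ready step → F.
C needed A and F, now all done → C.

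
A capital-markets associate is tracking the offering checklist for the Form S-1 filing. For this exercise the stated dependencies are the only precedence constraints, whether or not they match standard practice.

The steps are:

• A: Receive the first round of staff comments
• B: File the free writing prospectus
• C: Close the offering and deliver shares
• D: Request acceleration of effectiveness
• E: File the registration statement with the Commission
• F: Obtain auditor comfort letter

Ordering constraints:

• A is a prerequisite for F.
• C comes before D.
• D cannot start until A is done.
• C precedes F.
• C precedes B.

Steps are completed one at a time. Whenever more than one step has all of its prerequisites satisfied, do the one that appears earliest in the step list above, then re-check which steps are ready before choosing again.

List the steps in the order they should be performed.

Nothing is required for A, C and E. A is listed earlier → A first.
Now C and E have their prerequisites met. C is listed earlier, so C next.
Ready: B, D, E and F. B is listed earlier → B.
Now D, E and F have their prerequisites met. D is listed earlier, so D next.
Ready: E and F. E is listed earlier → E.
Next only F has its prerequisites met → F.

A, C, B, D, E, F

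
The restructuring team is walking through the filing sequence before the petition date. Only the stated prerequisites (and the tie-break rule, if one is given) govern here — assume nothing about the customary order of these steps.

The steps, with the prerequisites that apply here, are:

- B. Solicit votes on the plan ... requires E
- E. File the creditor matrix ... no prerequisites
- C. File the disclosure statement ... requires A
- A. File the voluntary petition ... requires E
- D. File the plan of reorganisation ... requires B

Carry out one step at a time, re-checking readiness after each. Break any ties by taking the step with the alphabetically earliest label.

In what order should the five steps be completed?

Only E has no prerequisites, so it is first.
A and B are both available; A has the earlier label → A.
C now also ready, so the ready set is {B, C}; B has the earlier label → B.
C and D are both available; C has the earlier label → C.
D needed B, now all done → D.

E, A, B, C, D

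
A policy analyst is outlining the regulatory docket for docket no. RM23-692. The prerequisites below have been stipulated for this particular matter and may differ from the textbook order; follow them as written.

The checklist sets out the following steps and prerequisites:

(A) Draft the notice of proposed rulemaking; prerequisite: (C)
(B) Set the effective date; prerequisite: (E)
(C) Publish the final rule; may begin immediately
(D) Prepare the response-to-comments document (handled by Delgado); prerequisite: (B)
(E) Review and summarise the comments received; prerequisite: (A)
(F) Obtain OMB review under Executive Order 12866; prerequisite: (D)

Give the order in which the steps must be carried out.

(C) is the only step with nothing outstanding, so it goes first.
Next only (A) has its prerequisites met → (A).
(E) is the only step now ready → (E).
(B) is the only step now ready → (B).
(D) is the only step now ready → (D).
That leaves (F) as the only ready step → (F).

(C) (A) (E) (B) (D) (F)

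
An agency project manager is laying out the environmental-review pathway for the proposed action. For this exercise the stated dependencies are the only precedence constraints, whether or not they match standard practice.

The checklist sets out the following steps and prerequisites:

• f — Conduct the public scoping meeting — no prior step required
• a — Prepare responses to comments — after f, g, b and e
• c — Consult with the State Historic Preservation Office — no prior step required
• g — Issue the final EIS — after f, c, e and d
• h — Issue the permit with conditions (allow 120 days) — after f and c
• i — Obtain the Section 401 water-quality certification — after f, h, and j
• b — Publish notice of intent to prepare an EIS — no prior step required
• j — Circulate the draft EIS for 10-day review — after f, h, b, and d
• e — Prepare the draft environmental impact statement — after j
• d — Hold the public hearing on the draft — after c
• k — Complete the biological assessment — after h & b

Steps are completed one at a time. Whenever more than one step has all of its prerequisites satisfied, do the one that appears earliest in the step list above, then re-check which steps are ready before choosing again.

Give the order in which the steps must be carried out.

f c h b d j i e g a k

f, c and b have no prerequisites; f is listed earlier, so f is first.
c and b are both available; c is listed earlier → c.
h and d now also ready, so the ready set is {h, b, d}; h is listed earlier → h.
Now b and d have their prerequisites met. b is listed earlier, so b next.
k now also ready, so the ready set is {d, k}; d is listed earlier → d.
Now j and k have their prerequisites met. j is listed earlier, so j next.
Ready: i, e and k. i is listed earlier → i.
Ready: e and k. e is listed earlier → e.
g now also ready, so the ready set is {g, k}; g is listed earlier → g.
Ready: a and k. a is listed earlier → a.
k needed h and b, now all done → k.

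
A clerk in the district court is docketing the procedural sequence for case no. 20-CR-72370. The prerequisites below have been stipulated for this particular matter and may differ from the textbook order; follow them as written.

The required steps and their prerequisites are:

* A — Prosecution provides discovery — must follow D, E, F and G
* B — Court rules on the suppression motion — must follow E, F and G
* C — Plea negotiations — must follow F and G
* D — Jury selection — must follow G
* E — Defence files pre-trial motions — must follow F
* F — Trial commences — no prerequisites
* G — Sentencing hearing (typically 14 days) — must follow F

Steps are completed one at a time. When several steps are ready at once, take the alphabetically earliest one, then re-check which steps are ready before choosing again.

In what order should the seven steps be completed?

F → E → G → B → C → D → A

F is the only step with nothing outstanding, so it goes first.
E and G are both available; E has the earlier label → E.
G needed F, now all done → G.
Now B, C and D have their prerequisites met. B has the earlier label, so B next.
C and D are both available; C has the earlier label → C.
Next only D has its prerequisites met → D.
A is the only step now ready → A.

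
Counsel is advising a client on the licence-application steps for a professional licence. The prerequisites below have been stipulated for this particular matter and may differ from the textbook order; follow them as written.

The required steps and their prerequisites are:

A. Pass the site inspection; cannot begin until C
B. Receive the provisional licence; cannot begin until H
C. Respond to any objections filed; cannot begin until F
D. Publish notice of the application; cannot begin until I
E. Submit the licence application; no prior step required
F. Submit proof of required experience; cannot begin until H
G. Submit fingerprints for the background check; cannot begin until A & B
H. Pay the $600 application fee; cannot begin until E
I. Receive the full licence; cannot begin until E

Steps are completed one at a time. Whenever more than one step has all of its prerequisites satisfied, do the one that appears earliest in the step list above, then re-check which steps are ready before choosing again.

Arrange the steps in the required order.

Only E has no prerequisites, so it is first.
H and I are both available; H is listed earlier → H.
B and F now also ready, so the ready set is {B, F, I}; B is listed earlier → B.
F and I are both available; F is listed earlier → F.
Now C and I have their prerequisites met. C is listed earlier, so C next.
A now also ready, so the ready set is {A, I}; A is listed earlier → A.
G now also ready, so the ready set is {G, I}; G is listed earlier → G.
I is the only step now ready → I.
D needed I, now all done → D.

E H B F C A G I D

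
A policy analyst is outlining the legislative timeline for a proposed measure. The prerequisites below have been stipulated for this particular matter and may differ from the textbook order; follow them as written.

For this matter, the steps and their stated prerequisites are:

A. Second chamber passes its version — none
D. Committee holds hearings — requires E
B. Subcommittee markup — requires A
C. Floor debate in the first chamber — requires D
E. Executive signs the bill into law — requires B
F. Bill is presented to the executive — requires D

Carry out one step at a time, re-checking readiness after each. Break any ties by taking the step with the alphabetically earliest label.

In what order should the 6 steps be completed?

A, B, E, D, C, F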